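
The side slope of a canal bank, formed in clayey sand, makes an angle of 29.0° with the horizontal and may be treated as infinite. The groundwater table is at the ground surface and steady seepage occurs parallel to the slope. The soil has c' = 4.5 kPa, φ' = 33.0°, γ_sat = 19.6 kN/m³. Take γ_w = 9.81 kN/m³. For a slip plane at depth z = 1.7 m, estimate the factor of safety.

With seepage parallel to the slope and the water table at the surface, the effective normal stress on the slip plane uses the buoyant unit weight γ' = γ_sat − γ_w while the driving shear stress uses γ_sat:
FS = [c' + γ' z cos²β tanφ'] / [γ_sat z sinβ cosβ]
γ' = 19.6 − 9.81 = 9.79 kN/m³
Numerator = 4.5 + 9.79·1.7·cos²29.0°·tan33.0° = 4.5 + 9.79·1.7·0.7650·0.6494 = 12.768 kPa
Denominator = 19.6·1.7·sin29.0°·cos29.0° = 19.6·1.7·0.4848·0.8746 = 14.128 kPa
FS = 12.768 / 14.128 = 0.904

FS = 0.90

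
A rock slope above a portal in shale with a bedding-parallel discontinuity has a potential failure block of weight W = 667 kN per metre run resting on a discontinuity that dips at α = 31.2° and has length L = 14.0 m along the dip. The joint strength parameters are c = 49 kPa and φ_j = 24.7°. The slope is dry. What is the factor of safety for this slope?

Resolving the block weight along and normal to the plane and applying the Mohr–Coulomb strength on the joint:
N' = W cosα = 667·cos31.2° = 570.5 kN/m
Driving force T = W sinα = 667·sin31.2° = 345.5 kN/m
Resisting force R = c·L + N'·tanφ_j = 49·14.0 + 570.5·tan24.7° = 686.0 + 262.4 = 948.4 kN/m
FS = R / T = 948.4 / 345.5 = 2.745

FS = 2.74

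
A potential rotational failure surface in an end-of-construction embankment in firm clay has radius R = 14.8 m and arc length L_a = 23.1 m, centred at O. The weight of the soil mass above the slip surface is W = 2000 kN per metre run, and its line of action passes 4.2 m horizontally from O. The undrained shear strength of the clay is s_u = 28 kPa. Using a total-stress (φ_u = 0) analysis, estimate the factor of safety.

Taking moments about the centre O, the resisting moment is provided by the undrained shear strength acting along the arc:
M_R = s_u·L_a·R = 28·23.10·14.8 = 9572.6 kN·m/m
M_D = W·d = 2000·4.2 = 8400.0 kN·m/m
FS = M_R / M_D = 9572.6 / 8400.0 = 1.140

FS = 1.14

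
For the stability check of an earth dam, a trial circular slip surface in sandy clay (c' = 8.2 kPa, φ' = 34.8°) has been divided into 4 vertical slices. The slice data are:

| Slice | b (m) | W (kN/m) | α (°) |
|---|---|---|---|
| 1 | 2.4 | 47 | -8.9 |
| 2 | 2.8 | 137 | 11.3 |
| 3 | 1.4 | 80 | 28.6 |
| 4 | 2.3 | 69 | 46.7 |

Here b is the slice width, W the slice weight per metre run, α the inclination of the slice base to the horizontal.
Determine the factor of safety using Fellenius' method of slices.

FS = 2.69

Ordinary method of slices: FS = Σ[c'·Δl_i + (W_i cosα_i)·tanφ'] / Σ W_i sinα_i, with Δl_i = b_i / cosα_i.
Slice 1: Δl = 2.4/cos(-8.9°) = 2.429 m; N'_1 = 47·cos(-8.9°) = 46.4; c'Δl = 19.92; W sinα = -7.3
Slice 2: Δl = 2.8/cos11.3° = 2.855 m; N'_2 = 137·cos11.3° = 134.3; c'Δl = 23.41; W sinα = 26.8
Slice 3: Δl = 1.4/cos28.6° = 1.595 m; N'_3 = 80·cos28.6° = 70.2; c'Δl = 13.08; W sinα = 38.3
Slice 4: Δl = 2.3/cos46.7° = 3.354 m; N'_4 = 69·cos46.7° = 47.3; c'Δl = 27.50; W sinα = 50.2
Σc'Δl = 83.9 kN/m; ΣN' = 298.3 kN/m; ΣW sinα = 108.1 kN/m
Resisting = 83.9 + 298.3·tan34.8° = 83.9 + 207.4 = 291.3 kN/m
FS = 291.3 / 108.1 = 2.695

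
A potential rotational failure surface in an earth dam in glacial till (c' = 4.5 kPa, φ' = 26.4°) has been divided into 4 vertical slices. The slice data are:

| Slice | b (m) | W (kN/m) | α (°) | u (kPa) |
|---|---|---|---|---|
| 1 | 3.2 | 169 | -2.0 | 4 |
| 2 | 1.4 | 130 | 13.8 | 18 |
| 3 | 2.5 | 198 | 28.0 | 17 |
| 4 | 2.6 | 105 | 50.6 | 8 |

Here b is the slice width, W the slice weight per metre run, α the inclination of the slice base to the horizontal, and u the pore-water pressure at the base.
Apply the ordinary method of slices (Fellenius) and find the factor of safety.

Ordinary method of slices: FS = Σ[c'·Δl_i + (W_i cosα_i − u_i·Δl_i)·tanφ'] / Σ W_i sinα_i, with Δl_i = b_i / cosα_i.
Slice 1: Δl = 3.2/cos(-2.0°) = 3.202 m; N'_1 = 169·cos(-2.0°) − 4·3.202 = 156.1; c'Δl = 14.41; W sinα = -5.9
Slice 2: Δl = 1.4/cos13.8° = 1.442 m; N'_2 = 130·cos13.8° − 18·1.442 = 100.3; c'Δl = 6.49; W sinα = 31.0
Slice 3: Δl = 2.5/cos28.0° = 2.831 m; N'_3 = 198·cos28.0° − 17·2.831 = 126.7; c'Δl = 12.74; W sinα = 93.0
Slice 4: Δl = 2.6/cos50.6° = 4.096 m; N'_4 = 105·cos50.6° − 8·4.096 = 33.9; c'Δl = 18.43; W sinα = 81.1
Σc'Δl = 52.1 kN/m; ΣN' = 417.0 kN/m; ΣW sinα = 199.2 kN/m
Resisting = 52.1 + 417.0·tan26.4° = 52.1 + 207.0 = 259.0 kN/m
FS = 259.0 / 199.2 = 1.300

FS = 1.30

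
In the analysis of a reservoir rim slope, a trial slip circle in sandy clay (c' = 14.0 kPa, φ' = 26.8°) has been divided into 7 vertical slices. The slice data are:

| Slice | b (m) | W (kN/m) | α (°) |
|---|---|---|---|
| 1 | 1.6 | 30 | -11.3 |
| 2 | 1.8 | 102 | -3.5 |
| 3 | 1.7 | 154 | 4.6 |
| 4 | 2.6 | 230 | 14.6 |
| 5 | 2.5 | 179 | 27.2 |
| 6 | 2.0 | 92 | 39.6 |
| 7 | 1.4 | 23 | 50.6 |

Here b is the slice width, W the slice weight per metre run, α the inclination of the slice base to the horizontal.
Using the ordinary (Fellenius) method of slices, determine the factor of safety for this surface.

Ordinary method of slices: FS = Σ[c'·Δl_i + (W_i cosα_i)·tanφ'] / Σ W_i sinα_i, with Δl_i = b_i / cosα_i.
Slice 1: Δl = 1.6/cos(-11.3°) = 1.632 m; N'_1 = 30·cos(-11.3°) = 29.4; c'Δl = 22.84; W sinα = -5.9
Slice 2: Δl = 1.8/cos(-3.5°) = 1.803 m; N'_2 = 102·cos(-3.5°) = 101.8; c'Δl = 25.25; W sinα = -6.2
Slice 3: Δl = 1.7/cos4.6° = 1.705 m; N'_3 = 154·cos4.6° = 153.5; c'Δl = 23.88; W sinα = 12.4
Slice 4: Δl = 2.6/cos14.6° = 2.687 m; N'_4 = 230·cos14.6° = 222.6; c'Δl = 37.61; W sinα = 58.0
Slice 5: Δl = 2.5/cos27.2° = 2.811 m; N'_5 = 179·cos27.2° = 159.2; c'Δl = 39.35; W sinα = 81.8
Slice 6: Δl = 2.0/cos39.6° = 2.596 m; N'_6 = 92·cos39.6° = 70.9; c'Δl = 36.34; W sinα = 58.6
Slice 7: Δl = 1.4/cos50.6° = 2.206 m; N'_7 = 23·cos50.6° = 14.6; c'Δl = 30.88; W sinα = 17.8
Σc'Δl = 216.2 kN/m; ΣN' = 752.0 kN/m; ΣW sinα = 216.5 kN/m
Resisting = 216.2 + 752.0·tan26.8° = 216.2 + 379.9 = 596.0 kN/m
FS = 596.0 / 216.5 = 2.753

FS = 2.75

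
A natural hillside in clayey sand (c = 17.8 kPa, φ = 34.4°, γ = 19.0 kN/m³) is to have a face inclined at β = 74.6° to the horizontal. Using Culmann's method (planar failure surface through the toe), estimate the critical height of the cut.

Culmann's analysis gives the critical failure plane at α_cr = (β + φ)/2 = (74.6 + 34.4)/2 = 54.5°, and the critical height
H_c = (4c/γ) · sinβ cosφ / [1 − cos(β − φ)]
    = (4·17.8/19.0) · sin74.6°·cos34.4° / [1 − cos(40.2°)]
    = 3.747 · 0.9641·0.8251 / [1 − 0.7638]
    = 3.747 · 0.7955 / 0.2362
    = 12.62 m

H_c = 12.62 m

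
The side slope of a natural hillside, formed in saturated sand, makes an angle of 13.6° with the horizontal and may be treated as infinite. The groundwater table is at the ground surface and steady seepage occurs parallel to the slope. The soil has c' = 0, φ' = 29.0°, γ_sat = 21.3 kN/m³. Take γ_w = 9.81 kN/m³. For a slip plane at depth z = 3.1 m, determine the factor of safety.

FS = 1.24

With seepage parallel to the slope and the water table at the surface, the effective normal stress on the slip plane uses the buoyant unit weight γ' = γ_sat − γ_w while the driving shear stress uses γ_sat:
FS = [c' + γ' z cos²β tanφ'] / [γ_sat z sinβ cosβ]
(For c' = 0 this reduces to FS = (γ'/γ_sat)·tanφ'/tanβ.)
γ' = 21.3 − 9.81 = 11.49 kN/m³
Numerator = 0.0 + 11.49·3.1·cos²13.6°·tan29.0° = 0.0 + 11.49·3.1·0.9447·0.5543 = 18.652 kPa
Denominator = 21.3·3.1·sin13.6°·cos13.6° = 21.3·3.1·0.2351·0.9720 = 15.091 kPa
FS = 18.652 / 15.091 = 1.236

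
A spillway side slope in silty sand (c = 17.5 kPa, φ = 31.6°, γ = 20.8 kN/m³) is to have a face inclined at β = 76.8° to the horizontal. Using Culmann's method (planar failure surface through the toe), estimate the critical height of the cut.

H_c = 9.45 m

Culmann's analysis gives the critical failure plane at α_cr = (β + φ)/2 = (76.8 + 31.6)/2 = 54.2°, and the critical height
H_c = (4c/γ) · sinβ cosφ / [1 − cos(β − φ)]
    = (4·17.5/20.8) · sin76.8°·cos31.6° / [1 − cos(45.2°)]
    = 3.365 · 0.9736·0.8517 / [1 − 0.7046]
    = 3.365 · 0.8292 / 0.2954
    = 9.45 m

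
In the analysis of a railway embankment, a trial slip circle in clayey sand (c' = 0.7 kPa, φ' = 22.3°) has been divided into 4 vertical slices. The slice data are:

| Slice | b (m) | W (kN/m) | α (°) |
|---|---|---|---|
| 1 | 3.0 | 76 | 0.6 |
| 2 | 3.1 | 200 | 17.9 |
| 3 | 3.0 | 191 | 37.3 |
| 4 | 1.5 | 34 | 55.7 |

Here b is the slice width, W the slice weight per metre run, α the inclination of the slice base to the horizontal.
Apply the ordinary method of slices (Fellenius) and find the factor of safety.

Ordinary method of slices: FS = Σ[c'·Δl_i + (W_i cosα_i)·tanφ'] / Σ W_i sinα_i, with Δl_i = b_i / cosα_i.
Slice 1: Δl = 3.0/cos0.6° = 3.000 m; N'_1 = 76·cos0.6° = 76.0; c'Δl = 2.10; W sinα = 0.8
Slice 2: Δl = 3.1/cos17.9° = 3.258 m; N'_2 = 200·cos17.9° = 190.3; c'Δl = 2.28; W sinα = 61.5
Slice 3: Δl = 3.0/cos37.3° = 3.771 m; N'_3 = 191·cos37.3° = 151.9; c'Δl = 2.64; W sinα = 115.7
Slice 4: Δl = 1.5/cos55.7° = 2.662 m; N'_4 = 34·cos55.7° = 19.2; c'Δl = 1.86; W sinα = 28.1
Σc'Δl = 8.9 kN/m; ΣN' = 437.4 kN/m; ΣW sinα = 206.1 kN/m
Resisting = 8.9 + 437.4·tan22.3° = 8.9 + 179.4 = 188.3 kN/m
FS = 188.3 / 206.1 = 0.914

FS = 0.91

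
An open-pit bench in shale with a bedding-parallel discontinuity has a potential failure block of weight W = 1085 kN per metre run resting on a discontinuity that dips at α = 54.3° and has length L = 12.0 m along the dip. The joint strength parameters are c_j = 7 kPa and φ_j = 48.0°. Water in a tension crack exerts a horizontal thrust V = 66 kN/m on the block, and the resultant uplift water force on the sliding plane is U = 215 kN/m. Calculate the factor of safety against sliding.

FS = 0.53

Resolving the block weight along and normal to the plane and applying the Mohr–Coulomb strength on the joint:
N' = W cosα − U − V sinα = 1085·cos54.3° − 215 − 66·sin54.3° = 364.5 kN/m
Driving force T = W sinα + V cosα = 1085·sin54.3° + 66·cos54.3° = 919.6 kN/m
Resisting force R = c_j·L + N'·tanφ_j = 7·12.0 + 364.5·tan48.0° = 84.0 + 404.9 = 488.9 kN/m
FS = R / T = 488.9 / 919.6 = 0.532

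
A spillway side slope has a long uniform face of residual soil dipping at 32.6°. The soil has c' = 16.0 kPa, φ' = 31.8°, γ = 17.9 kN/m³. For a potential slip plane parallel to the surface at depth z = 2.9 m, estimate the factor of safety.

For an infinite slope with a slip plane parallel to the surface (no pore pressure): FS = [c' + γz cos²β tanφ'] / [γz sinβ cosβ].
γz = 17.9·2.9 = 51.91 kN/m²
Numerator = 16.0 + 51.91·cos²32.6°·tan31.8° = 16.0 + 51.91·0.7097·0.6200 = 38.843 kPa
Denominator = 51.91·sin32.6°·cos32.6° = 51.91·0.5388·0.8425 = 23.561 kPa
FS = 38.843 / 23.561 = 1.649

FS = 1.65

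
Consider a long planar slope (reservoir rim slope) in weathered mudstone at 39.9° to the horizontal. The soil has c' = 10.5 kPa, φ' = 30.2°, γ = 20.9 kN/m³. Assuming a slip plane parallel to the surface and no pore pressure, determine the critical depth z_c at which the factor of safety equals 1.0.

Setting FS = 1.00 in FS = [c' + γz cos²β tanφ'] / [γz sinβ cosβ] and solving for z:
z = c' / [γ cosβ (FS·sinβ − cosβ·tanφ')]
  = 10.5 / [20.9·cos39.9°·(1.00·sin39.9° − cos39.9°·tan30.2°)]
  = 10.5 / [20.9·0.7672·(1.00·0.6414 − 0.7672·0.5820)]
  = 10.5 / 3.1258 = 3.359 m

z_c = 3.36 m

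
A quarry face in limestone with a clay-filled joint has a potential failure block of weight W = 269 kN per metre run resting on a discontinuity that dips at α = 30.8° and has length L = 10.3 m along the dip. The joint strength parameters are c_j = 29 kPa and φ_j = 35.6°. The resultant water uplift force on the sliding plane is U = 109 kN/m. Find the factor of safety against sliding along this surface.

Resolving the block weight along and normal to the plane and applying the Mohr–Coulomb strength on the joint:
N' = W cosα − U = 269·cos30.8° − 109 = 122.1 kN/m
Driving force T = W sinα = 269·sin30.8° = 137.7 kN/m
Resisting force R = c_j·L + N'·tanφ_j = 29·10.3 + 122.1·tan35.6° = 298.7 + 87.4 = 386.1 kN/m
FS = R / T = 386.1 / 137.7 = 2.803

FS = 2.80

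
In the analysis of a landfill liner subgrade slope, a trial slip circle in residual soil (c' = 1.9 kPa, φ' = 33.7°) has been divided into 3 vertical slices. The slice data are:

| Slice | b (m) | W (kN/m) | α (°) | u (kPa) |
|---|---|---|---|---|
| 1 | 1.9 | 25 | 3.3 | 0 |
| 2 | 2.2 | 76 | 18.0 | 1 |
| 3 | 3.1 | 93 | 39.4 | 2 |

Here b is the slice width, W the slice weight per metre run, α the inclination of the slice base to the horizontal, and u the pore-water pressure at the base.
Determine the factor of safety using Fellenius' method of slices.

Ordinary method of slices: FS = Σ[c'·Δl_i + (W_i cosα_i − u_i·Δl_i)·tanφ'] / Σ W_i sinα_i, with Δl_i = b_i / cosα_i.
Slice 1: Δl = 1.9/cos3.3° = 1.903 m; N'_1 = 25·cos3.3° − 0·1.903 = 25.0; c'Δl = 3.62; W sinα = 1.4
Slice 2: Δl = 2.2/cos18.0° = 2.313 m; N'_2 = 76·cos18.0° − 1·2.313 = 70.0; c'Δl = 4.40; W sinα = 23.5
Slice 3: Δl = 3.1/cos39.4° = 4.012 m; N'_3 = 93·cos39.4° − 2·4.012 = 63.8; c'Δl = 7.62; W sinα = 59.0
Σc'Δl = 15.6 kN/m; ΣN' = 158.8 kN/m; ΣW sinα = 84.0 kN/m
Resisting = 15.6 + 158.8·tan33.7° = 15.6 + 105.9 = 121.5 kN/m
FS = 121.5 / 84.0 = 1.447

FS = 1.45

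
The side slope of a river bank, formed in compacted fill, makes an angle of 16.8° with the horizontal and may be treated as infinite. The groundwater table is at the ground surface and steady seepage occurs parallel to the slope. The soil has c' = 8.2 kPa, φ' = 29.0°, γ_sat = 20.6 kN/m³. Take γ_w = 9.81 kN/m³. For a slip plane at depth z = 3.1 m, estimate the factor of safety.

FS = 1.43

With seepage parallel to the slope and the water table at the surface, the effective normal stress on the slip plane uses the buoyant unit weight γ' = γ_sat − γ_w while the driving shear stress uses γ_sat:
FS = [c' + γ' z cos²β tanφ'] / [γ_sat z sinβ cosβ]
γ' = 20.6 − 9.81 = 10.79 kN/m³
Numerator = 8.2 + 10.79·3.1·cos²16.8°·tan29.0° = 8.2 + 10.79·3.1·0.9165·0.5543 = 25.192 kPa
Denominator = 20.6·3.1·sin16.8°·cos16.8° = 20.6·3.1·0.2890·0.9573 = 17.670 kPa
FS = 25.192 / 17.670 = 1.426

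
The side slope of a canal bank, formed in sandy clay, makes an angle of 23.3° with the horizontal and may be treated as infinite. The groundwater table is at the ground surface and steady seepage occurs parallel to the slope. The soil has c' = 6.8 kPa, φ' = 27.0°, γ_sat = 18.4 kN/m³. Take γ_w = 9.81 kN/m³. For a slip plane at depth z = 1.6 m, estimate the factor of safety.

FS = 1.19

With seepage parallel to the slope and the water table at the surface, the effective normal stress on the slip plane uses the buoyant unit weight γ' = γ_sat − γ_w while the driving shear stress uses γ_sat:
FS = [c' + γ' z cos²β tanφ'] / [γ_sat z sinβ cosβ]
γ' = 18.4 − 9.81 = 8.59 kN/m³
Numerator = 6.8 + 8.59·1.6·cos²23.3°·tan27.0° = 6.8 + 8.59·1.6·0.8435·0.5095 = 12.707 kPa
Denominator = 18.4·1.6·sin23.3°·cos23.3° = 18.4·1.6·0.3955·0.9184 = 10.695 kPa
FS = 12.707 / 10.695 = 1.188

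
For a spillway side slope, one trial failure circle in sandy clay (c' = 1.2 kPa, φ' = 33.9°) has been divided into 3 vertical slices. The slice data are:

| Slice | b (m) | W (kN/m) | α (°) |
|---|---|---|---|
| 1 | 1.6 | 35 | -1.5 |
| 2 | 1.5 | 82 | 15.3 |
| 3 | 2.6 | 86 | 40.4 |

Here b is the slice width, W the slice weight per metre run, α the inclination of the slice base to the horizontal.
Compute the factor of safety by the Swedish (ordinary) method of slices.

FS = 1.68

Ordinary method of slices: FS = Σ[c'·Δl_i + (W_i cosα_i)·tanφ'] / Σ W_i sinα_i, with Δl_i = b_i / cosα_i.
Slice 1: Δl = 1.6/cos(-1.5°) = 1.601 m; N'_1 = 35·cos(-1.5°) = 35.0; c'Δl = 1.92; W sinα = -0.9
Slice 2: Δl = 1.5/cos15.3° = 1.555 m; N'_2 = 82·cos15.3° = 79.1; c'Δl = 1.87; W sinα = 21.6
Slice 3: Δl = 2.6/cos40.4° = 3.414 m; N'_3 = 86·cos40.4° = 65.5; c'Δl = 4.10; W sinα = 55.7
Σc'Δl = 7.9 kN/m; ΣN' = 179.6 kN/m; ΣW sinα = 76.5 kN/m
Resisting = 7.9 + 179.6·tan33.9° = 7.9 + 120.7 = 128.6 kN/m
FS = 128.6 / 76.5 = 1.681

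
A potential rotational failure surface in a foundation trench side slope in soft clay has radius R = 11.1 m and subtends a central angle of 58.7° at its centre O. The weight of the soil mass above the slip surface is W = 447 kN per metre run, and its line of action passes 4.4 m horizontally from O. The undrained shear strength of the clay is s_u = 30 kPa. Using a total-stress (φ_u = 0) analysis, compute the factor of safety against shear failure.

Taking moments about the centre O, the resisting moment is provided by the undrained shear strength acting along the arc:
Arc length L_a = R·θ = 11.1·(58.7°·π/180) = 11.1·1.0245 = 11.37 m
M_R = s_u·L_a·R = 30·11.37·11.1 = 3786.9 kN·m/m
M_D = W·d = 447·4.4 = 1966.8 kN·m/m
FS = M_R / M_D = 3786.9 / 1966.8 = 1.925

FS = 1.93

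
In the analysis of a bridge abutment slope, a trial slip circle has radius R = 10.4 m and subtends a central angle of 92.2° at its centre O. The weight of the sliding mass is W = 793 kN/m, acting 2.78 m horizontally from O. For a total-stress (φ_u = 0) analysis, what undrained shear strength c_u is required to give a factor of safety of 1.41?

FS = c_u·L_a·R / (W·d), so c_u = FS·W·d / (L_a·R).
Arc length L_a = R·θ = 10.4·(92.2°·π/180) = 10.4·1.6092 = 16.74 m
c_u = 1.41·793·2.78 / (16.74·10.4) = 3108.4 / 174.05 = 17.86 kPa

c_u = 17.9 kPa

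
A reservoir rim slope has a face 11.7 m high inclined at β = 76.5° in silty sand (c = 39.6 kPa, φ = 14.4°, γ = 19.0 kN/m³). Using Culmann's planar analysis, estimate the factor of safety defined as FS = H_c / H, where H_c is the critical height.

FS = 1.26

H_c = (4c/γ) · sinβ cosφ / [1 − cos(β − φ)]
    = (4·39.6/19.0) · sin76.5°·cos14.4° / [1 − cos62.1°]
    = 8.337 · 0.9418 / 0.5321 = 14.76 m
FS = H_c / H = 14.76 / 11.7 = 1.261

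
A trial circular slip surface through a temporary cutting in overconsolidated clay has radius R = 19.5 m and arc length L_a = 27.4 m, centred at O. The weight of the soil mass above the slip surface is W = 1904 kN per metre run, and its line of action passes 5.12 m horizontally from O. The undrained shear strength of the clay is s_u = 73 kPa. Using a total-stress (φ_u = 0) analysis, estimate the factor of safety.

FS = 4.00

Taking moments about the centre O, the resisting moment is provided by the undrained shear strength acting along the arc:
M_R = s_u·L_a·R = 73·27.40·19.5 = 39003.9 kN·m/m
M_D = W·d = 1904·5.12 = 9748.5 kN·m/m
FS = M_R / M_D = 39003.9 / 9748.5 = 4.001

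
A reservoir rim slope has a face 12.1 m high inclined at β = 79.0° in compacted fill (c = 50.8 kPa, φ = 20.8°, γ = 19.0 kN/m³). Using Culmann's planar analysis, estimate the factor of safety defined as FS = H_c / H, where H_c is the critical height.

FS = 1.71

H_c = (4c/γ) · sinβ cosφ / [1 − cos(β − φ)]
    = (4·50.8/19.0) · sin79.0°·cos20.8° / [1 − cos58.2°]
    = 10.695 · 0.9177 / 0.4730 = 20.75 m
FS = H_c / H = 20.75 / 12.1 = 1.715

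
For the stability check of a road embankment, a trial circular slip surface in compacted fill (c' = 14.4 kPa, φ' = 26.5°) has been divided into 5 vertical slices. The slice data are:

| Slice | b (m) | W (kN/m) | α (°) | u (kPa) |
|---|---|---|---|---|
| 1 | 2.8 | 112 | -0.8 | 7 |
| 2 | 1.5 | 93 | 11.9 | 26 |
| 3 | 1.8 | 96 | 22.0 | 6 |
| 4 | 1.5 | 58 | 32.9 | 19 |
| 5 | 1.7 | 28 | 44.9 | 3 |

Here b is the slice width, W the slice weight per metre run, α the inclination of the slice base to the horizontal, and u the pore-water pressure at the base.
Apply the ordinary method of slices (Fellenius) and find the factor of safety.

Ordinary method of slices: FS = Σ[c'·Δl_i + (W_i cosα_i − u_i·Δl_i)·tanφ'] / Σ W_i sinα_i, with Δl_i = b_i / cosα_i.
Slice 1: Δl = 2.8/cos(-0.8°) = 2.800 m; N'_1 = 112·cos(-0.8°) − 7·2.800 = 92.4; c'Δl = 40.32; W sinα = -1.6
Slice 2: Δl = 1.5/cos11.9° = 1.533 m; N'_2 = 93·cos11.9° − 26·1.533 = 51.1; c'Δl = 22.07; W sinα = 19.2
Slice 3: Δl = 1.8/cos22.0° = 1.941 m; N'_3 = 96·cos22.0° − 6·1.941 = 77.4; c'Δl = 27.96; W sinα = 36.0
Slice 4: Δl = 1.5/cos32.9° = 1.787 m; N'_4 = 58·cos32.9° − 19·1.787 = 14.8; c'Δl = 25.73; W sinα = 31.5
Slice 5: Δl = 1.7/cos44.9° = 2.400 m; N'_5 = 28·cos44.9° − 3·2.400 = 12.6; c'Δl = 34.56; W sinα = 19.8
Σc'Δl = 150.6 kN/m; ΣN' = 248.3 kN/m; ΣW sinα = 104.8 kN/m
Resisting = 150.6 + 248.3·tan26.5° = 150.6 + 123.8 = 274.4 kN/m
FS = 274.4 / 104.8 = 2.617

FS = 2.62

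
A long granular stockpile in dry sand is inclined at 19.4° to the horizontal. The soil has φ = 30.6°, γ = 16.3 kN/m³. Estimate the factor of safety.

FS = 1.68

For a dry cohesionless infinite slope the factor of safety is FS = tanφ / tanβ.
FS = tan30.6° / tan19.4° = 0.5914 / 0.3522 = 1.679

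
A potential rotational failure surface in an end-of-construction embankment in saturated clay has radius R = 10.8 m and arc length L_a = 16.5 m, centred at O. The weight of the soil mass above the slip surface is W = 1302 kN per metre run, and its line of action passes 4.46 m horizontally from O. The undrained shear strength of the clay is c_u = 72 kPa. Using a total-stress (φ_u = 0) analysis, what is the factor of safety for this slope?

FS = 2.21

Taking moments about the centre O, the resisting moment is provided by the undrained shear strength acting along the arc:
M_R = c_u·L_a·R = 72·16.50·10.8 = 12830.4 kN·m/m
M_D = W·d = 1302·4.46 = 5806.9 kN·m/m
FS = M_R / M_D = 12830.4 / 5806.9 = 2.210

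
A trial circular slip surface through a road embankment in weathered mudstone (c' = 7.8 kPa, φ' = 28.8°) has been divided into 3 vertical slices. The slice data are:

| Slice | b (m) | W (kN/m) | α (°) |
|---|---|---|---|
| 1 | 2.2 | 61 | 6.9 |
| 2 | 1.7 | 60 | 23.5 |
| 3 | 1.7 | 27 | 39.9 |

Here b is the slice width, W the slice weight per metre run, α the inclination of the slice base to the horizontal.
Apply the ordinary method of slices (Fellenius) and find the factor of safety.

Ordinary method of slices: FS = Σ[c'·Δl_i + (W_i cosα_i)·tanφ'] / Σ W_i sinα_i, with Δl_i = b_i / cosα_i.
Slice 1: Δl = 2.2/cos6.9° = 2.216 m; N'_1 = 61·cos6.9° = 60.6; c'Δl = 17.29; W sinα = 7.3
Slice 2: Δl = 1.7/cos23.5° = 1.854 m; N'_2 = 60·cos23.5° = 55.0; c'Δl = 14.46; W sinα = 23.9
Slice 3: Δl = 1.7/cos39.9° = 2.216 m; N'_3 = 27·cos39.9° = 20.7; c'Δl = 17.28; W sinα = 17.3
Σc'Δl = 49.0 kN/m; ΣN' = 136.3 kN/m; ΣW sinα = 48.6 kN/m
Resisting = 49.0 + 136.3·tan28.8° = 49.0 + 74.9 = 124.0 kN/m
FS = 124.0 / 48.6 = 2.552

FS = 2.55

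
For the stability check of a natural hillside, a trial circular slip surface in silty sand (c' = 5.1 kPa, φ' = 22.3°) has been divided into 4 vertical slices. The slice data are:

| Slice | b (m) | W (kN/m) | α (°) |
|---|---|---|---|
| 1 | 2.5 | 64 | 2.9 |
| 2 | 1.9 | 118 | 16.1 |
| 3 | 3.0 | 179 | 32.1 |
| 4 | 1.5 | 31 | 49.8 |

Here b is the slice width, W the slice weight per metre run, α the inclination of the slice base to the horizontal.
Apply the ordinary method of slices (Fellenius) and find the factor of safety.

FS = 1.27

Ordinary method of slices: FS = Σ[c'·Δl_i + (W_i cosα_i)·tanφ'] / Σ W_i sinα_i, with Δl_i = b_i / cosα_i.
Slice 1: Δl = 2.5/cos2.9° = 2.503 m; N'_1 = 64·cos2.9° = 63.9; c'Δl = 12.77; W sinα = 3.2
Slice 2: Δl = 1.9/cos16.1° = 1.978 m; N'_2 = 118·cos16.1° = 113.4; c'Δl = 10.09; W sinα = 32.7
Slice 3: Δl = 3.0/cos32.1° = 3.541 m; N'_3 = 179·cos32.1° = 151.6; c'Δl = 18.06; W sinα = 95.1
Slice 4: Δl = 1.5/cos49.8° = 2.324 m; N'_4 = 31·cos49.8° = 20.0; c'Δl = 11.85; W sinα = 23.7
Σc'Δl = 52.8 kN/m; ΣN' = 348.9 kN/m; ΣW sinα = 154.8 kN/m
Resisting = 52.8 + 348.9·tan22.3° = 52.8 + 143.1 = 195.9 kN/m
FS = 195.9 / 154.8 = 1.266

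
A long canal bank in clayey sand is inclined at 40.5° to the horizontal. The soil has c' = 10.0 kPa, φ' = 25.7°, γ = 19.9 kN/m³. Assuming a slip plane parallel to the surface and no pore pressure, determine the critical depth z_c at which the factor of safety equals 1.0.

Setting FS = 1.00 in FS = [c' + γz cos²β tanφ'] / [γz sinβ cosβ] and solving for z:
z = c' / [γ cosβ (FS·sinβ − cosβ·tanφ')]
  = 10.0 / [19.9·cos40.5°·(1.00·sin40.5° − cos40.5°·tan25.7°)]
  = 10.0 / [19.9·0.7604·(1.00·0.6494 − 0.7604·0.4813)]
  = 10.0 / 4.2898 = 2.331 m

z_c = 2.33 m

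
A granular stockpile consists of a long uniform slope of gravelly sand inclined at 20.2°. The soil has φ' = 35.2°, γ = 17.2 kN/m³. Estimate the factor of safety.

FS = 1.92

For a dry cohesionless infinite slope the factor of safety is FS = tanφ' / tanβ.
FS = tan35.2° / tan20.2° = 0.7054 / 0.3679 = 1.917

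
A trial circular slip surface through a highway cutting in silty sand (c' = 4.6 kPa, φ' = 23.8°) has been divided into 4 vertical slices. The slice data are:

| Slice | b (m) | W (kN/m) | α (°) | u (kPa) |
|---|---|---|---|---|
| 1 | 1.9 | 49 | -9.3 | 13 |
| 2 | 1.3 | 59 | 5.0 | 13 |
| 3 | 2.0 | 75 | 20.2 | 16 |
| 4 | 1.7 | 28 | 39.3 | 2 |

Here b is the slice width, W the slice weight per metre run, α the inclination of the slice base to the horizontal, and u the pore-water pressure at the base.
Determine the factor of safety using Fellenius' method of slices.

FS = 2.13

Ordinary method of slices: FS = Σ[c'·Δl_i + (W_i cosα_i − u_i·Δl_i)·tanφ'] / Σ W_i sinα_i, with Δl_i = b_i / cosα_i.
Slice 1: Δl = 1.9/cos(-9.3°) = 1.925 m; N'_1 = 49·cos(-9.3°) − 13·1.925 = 23.3; c'Δl = 8.86; W sinα = -7.9
Slice 2: Δl = 1.3/cos5.0° = 1.305 m; N'_2 = 59·cos5.0° − 13·1.305 = 41.8; c'Δl = 6.00; W sinα = 5.1
Slice 3: Δl = 2.0/cos20.2° = 2.131 m; N'_3 = 75·cos20.2° − 16·2.131 = 36.3; c'Δl = 9.80; W sinα = 25.9
Slice 4: Δl = 1.7/cos39.3° = 2.197 m; N'_4 = 28·cos39.3° − 2·2.197 = 17.3; c'Δl = 10.11; W sinα = 17.7
Σc'Δl = 34.8 kN/m; ΣN' = 118.7 kN/m; ΣW sinα = 40.9 kN/m
Resisting = 34.8 + 118.7·tan23.8° = 34.8 + 52.4 = 87.1 kN/m
FS = 87.1 / 40.9 = 2.132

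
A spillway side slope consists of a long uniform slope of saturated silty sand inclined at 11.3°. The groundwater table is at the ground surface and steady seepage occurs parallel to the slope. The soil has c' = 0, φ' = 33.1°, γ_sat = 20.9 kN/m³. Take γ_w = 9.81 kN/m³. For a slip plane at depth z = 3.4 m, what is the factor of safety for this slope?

FS = 1.73

With seepage parallel to the slope and the water table at the surface, the effective normal stress on the slip plane uses the buoyant unit weight γ' = γ_sat − γ_w while the driving shear stress uses γ_sat:
FS = [c' + γ' z cos²β tanφ'] / [γ_sat z sinβ cosβ]
(For c' = 0 this reduces to FS = (γ'/γ_sat)·tanφ'/tanβ.)
γ' = 20.9 − 9.81 = 11.09 kN/m³
Numerator = 0.0 + 11.09·3.4·cos²11.3°·tan33.1° = 0.0 + 11.09·3.4·0.9616·0.6519 = 23.636 kPa
Denominator = 20.9·3.4·sin11.3°·cos11.3° = 20.9·3.4·0.1959·0.9806 = 13.654 kPa
FS = 23.636 / 13.654 = 1.731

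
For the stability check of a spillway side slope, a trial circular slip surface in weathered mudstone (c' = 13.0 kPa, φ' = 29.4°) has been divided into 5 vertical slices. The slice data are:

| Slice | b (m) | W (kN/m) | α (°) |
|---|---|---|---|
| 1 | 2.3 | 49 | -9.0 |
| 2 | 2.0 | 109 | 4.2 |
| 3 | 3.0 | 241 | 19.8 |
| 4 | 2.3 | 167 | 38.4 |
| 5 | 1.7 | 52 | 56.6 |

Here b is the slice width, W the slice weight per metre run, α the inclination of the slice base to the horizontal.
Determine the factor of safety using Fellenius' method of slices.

FS = 2.11

Ordinary method of slices: FS = Σ[c'·Δl_i + (W_i cosα_i)·tanφ'] / Σ W_i sinα_i, with Δl_i = b_i / cosα_i.
Slice 1: Δl = 2.3/cos(-9.0°) = 2.329 m; N'_1 = 49·cos(-9.0°) = 48.4; c'Δl = 30.27; W sinα = -7.7
Slice 2: Δl = 2.0/cos4.2° = 2.005 m; N'_2 = 109·cos4.2° = 108.7; c'Δl = 26.07; W sinα = 8.0
Slice 3: Δl = 3.0/cos19.8° = 3.189 m; N'_3 = 241·cos19.8° = 226.8; c'Δl = 41.45; W sinα = 81.6
Slice 4: Δl = 2.3/cos38.4° = 2.935 m; N'_4 = 167·cos38.4° = 130.9; c'Δl = 38.15; W sinα = 103.7
Slice 5: Δl = 1.7/cos56.6° = 3.088 m; N'_5 = 52·cos56.6° = 28.6; c'Δl = 40.15; W sinα = 43.4
Σc'Δl = 176.1 kN/m; ΣN' = 543.4 kN/m; ΣW sinα = 229.1 kN/m
Resisting = 176.1 + 543.4·tan29.4° = 176.1 + 306.2 = 482.3 kN/m
FS = 482.3 / 229.1 = 2.105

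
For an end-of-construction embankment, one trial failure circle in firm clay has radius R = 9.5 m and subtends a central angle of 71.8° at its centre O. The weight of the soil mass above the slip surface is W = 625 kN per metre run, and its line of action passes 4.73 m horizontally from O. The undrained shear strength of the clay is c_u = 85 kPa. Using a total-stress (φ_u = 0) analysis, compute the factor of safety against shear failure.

Taking moments about the centre O, the resisting moment is provided by the undrained shear strength acting along the arc:
Arc length L_a = R·θ = 9.5·(71.8°·π/180) = 9.5·1.2531 = 11.90 m
M_R = c_u·L_a·R = 85·11.90·9.5 = 9613.2 kN·m/m
M_D = W·d = 625·4.73 = 2956.3 kN·m/m
FS = M_R / M_D = 9613.2 / 2956.3 = 3.252

FS = 3.25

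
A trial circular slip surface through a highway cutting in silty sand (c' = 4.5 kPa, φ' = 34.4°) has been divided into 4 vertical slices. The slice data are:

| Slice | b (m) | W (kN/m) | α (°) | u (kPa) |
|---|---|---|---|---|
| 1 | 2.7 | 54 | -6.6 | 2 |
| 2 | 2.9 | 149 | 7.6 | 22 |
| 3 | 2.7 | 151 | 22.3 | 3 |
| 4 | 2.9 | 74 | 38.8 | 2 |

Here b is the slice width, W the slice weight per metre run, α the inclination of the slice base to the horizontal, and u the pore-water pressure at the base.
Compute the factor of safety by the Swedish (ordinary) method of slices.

FS = 2.30

Ordinary method of slices: FS = Σ[c'·Δl_i + (W_i cosα_i − u_i·Δl_i)·tanφ'] / Σ W_i sinα_i, with Δl_i = b_i / cosα_i.
Slice 1: Δl = 2.7/cos(-6.6°) = 2.718 m; N'_1 = 54·cos(-6.6°) − 2·2.718 = 48.2; c'Δl = 12.23; W sinα = -6.2
Slice 2: Δl = 2.9/cos7.6° = 2.926 m; N'_2 = 149·cos7.6° − 22·2.926 = 83.3; c'Δl = 13.17; W sinα = 19.7
Slice 3: Δl = 2.7/cos22.3° = 2.918 m; N'_3 = 151·cos22.3° − 3·2.918 = 131.0; c'Δl = 13.13; W sinα = 57.3
Slice 4: Δl = 2.9/cos38.8° = 3.721 m; N'_4 = 74·cos38.8° − 2·3.721 = 50.2; c'Δl = 16.74; W sinα = 46.4
Σc'Δl = 55.3 kN/m; ΣN' = 312.7 kN/m; ΣW sinα = 117.2 kN/m
Resisting = 55.3 + 312.7·tan34.4° = 55.3 + 214.1 = 269.4 kN/m
FS = 269.4 / 117.2 = 2.299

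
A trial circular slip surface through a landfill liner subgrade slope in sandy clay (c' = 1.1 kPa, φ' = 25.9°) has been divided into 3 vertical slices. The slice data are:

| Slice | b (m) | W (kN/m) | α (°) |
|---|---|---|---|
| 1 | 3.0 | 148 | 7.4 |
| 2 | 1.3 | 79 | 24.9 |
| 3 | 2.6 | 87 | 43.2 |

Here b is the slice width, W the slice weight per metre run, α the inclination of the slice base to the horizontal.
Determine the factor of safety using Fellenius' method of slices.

FS = 1.30

Ordinary method of slices: FS = Σ[c'·Δl_i + (W_i cosα_i)·tanφ'] / Σ W_i sinα_i, with Δl_i = b_i / cosα_i.
Slice 1: Δl = 3.0/cos7.4° = 3.025 m; N'_1 = 148·cos7.4° = 146.8; c'Δl = 3.33; W sinα = 19.1
Slice 2: Δl = 1.3/cos24.9° = 1.433 m; N'_2 = 79·cos24.9° = 71.7; c'Δl = 1.58; W sinα = 33.3
Slice 3: Δl = 2.6/cos43.2° = 3.567 m; N'_3 = 87·cos43.2° = 63.4; c'Δl = 3.92; W sinα = 59.6
Σc'Δl = 8.8 kN/m; ΣN' = 281.8 kN/m; ΣW sinα = 111.9 kN/m
Resisting = 8.8 + 281.8·tan25.9° = 8.8 + 136.9 = 145.7 kN/m
FS = 145.7 / 111.9 = 1.302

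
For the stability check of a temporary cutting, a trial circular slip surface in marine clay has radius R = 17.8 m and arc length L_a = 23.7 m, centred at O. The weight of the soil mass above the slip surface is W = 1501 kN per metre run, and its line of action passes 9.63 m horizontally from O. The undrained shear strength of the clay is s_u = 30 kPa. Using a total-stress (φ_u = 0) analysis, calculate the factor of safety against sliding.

FS = 0.88

Taking moments about the centre O, the resisting moment is provided by the undrained shear strength acting along the arc:
M_R = s_u·L_a·R = 30·23.70·17.8 = 12655.8 kN·m/m
M_D = W·d = 1501·9.63 = 14454.6 kN·m/m
FS = M_R / M_D = 12655.8 / 14454.6 = 0.876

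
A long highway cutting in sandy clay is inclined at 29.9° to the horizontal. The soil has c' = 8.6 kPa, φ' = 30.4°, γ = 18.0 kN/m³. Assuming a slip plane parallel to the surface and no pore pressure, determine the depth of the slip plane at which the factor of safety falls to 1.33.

Setting FS = 1.33 in FS = [c' + γz cos²β tanφ'] / [γz sinβ cosβ] and solving for z:
z = c' / [γ cosβ (FS·sinβ − cosβ·tanφ')]
  = 8.6 / [18.0·cos29.9°·(1.33·sin29.9° − cos29.9°·tan30.4°)]
  = 8.6 / [18.0·0.8669·(1.33·0.4985 − 0.8669·0.5867)]
  = 8.6 / 2.4090 = 3.570 m

z = 3.57 m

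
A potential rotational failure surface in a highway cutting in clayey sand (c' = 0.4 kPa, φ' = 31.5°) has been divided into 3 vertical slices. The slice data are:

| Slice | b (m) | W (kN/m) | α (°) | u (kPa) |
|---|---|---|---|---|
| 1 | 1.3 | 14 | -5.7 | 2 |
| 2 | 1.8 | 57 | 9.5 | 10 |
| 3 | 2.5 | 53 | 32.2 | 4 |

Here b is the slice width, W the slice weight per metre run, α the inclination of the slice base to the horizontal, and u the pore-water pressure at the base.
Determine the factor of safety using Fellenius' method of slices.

Ordinary method of slices: FS = Σ[c'·Δl_i + (W_i cosα_i − u_i·Δl_i)·tanφ'] / Σ W_i sinα_i, with Δl_i = b_i / cosα_i.
Slice 1: Δl = 1.3/cos(-5.7°) = 1.306 m; N'_1 = 14·cos(-5.7°) − 2·1.306 = 11.3; c'Δl = 0.52; W sinα = -1.4
Slice 2: Δl = 1.8/cos9.5° = 1.825 m; N'_2 = 57·cos9.5° − 10·1.825 = 38.0; c'Δl = 0.73; W sinα = 9.4
Slice 3: Δl = 2.5/cos32.2° = 2.954 m; N'_3 = 53·cos32.2° − 4·2.954 = 33.0; c'Δl = 1.18; W sinα = 28.2
Σc'Δl = 2.4 kN/m; ΣN' = 82.3 kN/m; ΣW sinα = 36.3 kN/m
Resisting = 2.4 + 82.3·tan31.5° = 2.4 + 50.4 = 52.9 kN/m
FS = 52.9 / 36.3 = 1.458

FS = 1.46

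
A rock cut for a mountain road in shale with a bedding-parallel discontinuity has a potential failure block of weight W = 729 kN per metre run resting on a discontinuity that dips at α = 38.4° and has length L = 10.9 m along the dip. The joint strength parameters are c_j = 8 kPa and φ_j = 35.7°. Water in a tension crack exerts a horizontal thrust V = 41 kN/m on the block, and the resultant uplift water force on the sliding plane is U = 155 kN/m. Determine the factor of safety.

FS = 0.76

Resolving the block weight along and normal to the plane and applying the Mohr–Coulomb strength on the joint:
N' = W cosα − U − V sinα = 729·cos38.4° − 155 − 41·sin38.4° = 390.8 kN/m
Driving force T = W sinα + V cosα = 729·sin38.4° + 41·cos38.4° = 484.9 kN/m
Resisting force R = c_j·L + N'·tanφ_j = 8·10.9 + 390.8·tan35.7° = 87.2 + 280.9 = 368.1 kN/m
FS = R / T = 368.1 / 484.9 = 0.759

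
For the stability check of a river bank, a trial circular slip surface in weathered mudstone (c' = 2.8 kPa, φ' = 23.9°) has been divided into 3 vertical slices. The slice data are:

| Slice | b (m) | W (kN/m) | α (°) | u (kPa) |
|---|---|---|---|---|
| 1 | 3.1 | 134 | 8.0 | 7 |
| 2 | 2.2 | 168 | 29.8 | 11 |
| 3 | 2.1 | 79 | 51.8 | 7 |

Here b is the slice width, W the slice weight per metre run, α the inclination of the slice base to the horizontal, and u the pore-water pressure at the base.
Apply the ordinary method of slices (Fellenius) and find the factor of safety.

FS = 0.84

Ordinary method of slices: FS = Σ[c'·Δl_i + (W_i cosα_i − u_i·Δl_i)·tanφ'] / Σ W_i sinα_i, with Δl_i = b_i / cosα_i.
Slice 1: Δl = 3.1/cos8.0° = 3.130 m; N'_1 = 134·cos8.0° − 7·3.130 = 110.8; c'Δl = 8.77; W sinα = 18.6
Slice 2: Δl = 2.2/cos29.8° = 2.535 m; N'_2 = 168·cos29.8° − 11·2.535 = 117.9; c'Δl = 7.10; W sinα = 83.5
Slice 3: Δl = 2.1/cos51.8° = 3.396 m; N'_3 = 79·cos51.8° − 7·3.396 = 25.1; c'Δl = 9.51; W sinα = 62.1
Σc'Δl = 25.4 kN/m; ΣN' = 253.8 kN/m; ΣW sinα = 164.2 kN/m
Resisting = 25.4 + 253.8·tan23.9° = 25.4 + 112.5 = 137.8 kN/m
FS = 137.8 / 164.2 = 0.839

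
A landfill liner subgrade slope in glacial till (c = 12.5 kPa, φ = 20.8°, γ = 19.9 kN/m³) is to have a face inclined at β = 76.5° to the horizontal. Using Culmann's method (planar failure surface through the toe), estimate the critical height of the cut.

H_c = 5.23 m

Culmann's analysis gives the critical failure plane at α_cr = (β + φ)/2 = (76.5 + 20.8)/2 = 48.6°, and the critical height
H_c = (4c/γ) · sinβ cosφ / [1 − cos(β − φ)]
    = (4·12.5/19.9) · sin76.5°·cos20.8° / [1 − cos(55.7°)]
    = 2.513 · 0.9724·0.9348 / [1 − 0.5635]
    = 2.513 · 0.9090 / 0.4365
    = 5.23 m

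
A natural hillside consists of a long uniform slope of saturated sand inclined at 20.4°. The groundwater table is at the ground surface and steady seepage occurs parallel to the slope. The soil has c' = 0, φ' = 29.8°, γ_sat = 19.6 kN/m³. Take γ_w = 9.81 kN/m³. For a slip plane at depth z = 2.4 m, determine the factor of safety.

FS = 0.77

With seepage parallel to the slope and the water table at the surface, the effective normal stress on the slip plane uses the buoyant unit weight γ' = γ_sat − γ_w while the driving shear stress uses γ_sat:
FS = [c' + γ' z cos²β tanφ'] / [γ_sat z sinβ cosβ]
(For c' = 0 this reduces to FS = (γ'/γ_sat)·tanφ'/tanβ.)
γ' = 19.6 − 9.81 = 9.79 kN/m³
Numerator = 0.0 + 9.79·2.4·cos²20.4°·tan29.8° = 0.0 + 9.79·2.4·0.8785·0.5727 = 11.821 kPa
Denominator = 19.6·2.4·sin20.4°·cos20.4° = 19.6·2.4·0.3486·0.9373 = 15.368 kPa
FS = 11.821 / 15.368 = 0.769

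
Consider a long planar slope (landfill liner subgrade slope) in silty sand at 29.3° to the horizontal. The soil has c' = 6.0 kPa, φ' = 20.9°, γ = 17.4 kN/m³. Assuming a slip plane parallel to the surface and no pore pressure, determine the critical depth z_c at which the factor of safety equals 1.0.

z_c = 2.53 m

Setting FS = 1.00 in FS = [c' + γz cos²β tanφ'] / [γz sinβ cosβ] and solving for z:
z = c' / [γ cosβ (FS·sinβ − cosβ·tanφ')]
  = 6.0 / [17.4·cos29.3°·(1.00·sin29.3° − cos29.3°·tan20.9°)]
  = 6.0 / [17.4·0.8721·(1.00·0.4894 − 0.8721·0.3819)]
  = 6.0 / 2.3728 = 2.529 m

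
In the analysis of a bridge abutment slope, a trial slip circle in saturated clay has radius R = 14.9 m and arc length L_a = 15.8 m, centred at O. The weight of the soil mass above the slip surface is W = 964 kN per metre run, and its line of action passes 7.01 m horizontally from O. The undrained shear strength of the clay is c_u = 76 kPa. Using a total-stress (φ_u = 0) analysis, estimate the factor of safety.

FS = 2.65

Taking moments about the centre O, the resisting moment is provided by the undrained shear strength acting along the arc:
M_R = c_u·L_a·R = 76·15.80·14.9 = 17891.9 kN·m/m
M_D = W·d = 964·7.01 = 6757.6 kN·m/m
FS = M_R / M_D = 17891.9 / 6757.6 = 2.648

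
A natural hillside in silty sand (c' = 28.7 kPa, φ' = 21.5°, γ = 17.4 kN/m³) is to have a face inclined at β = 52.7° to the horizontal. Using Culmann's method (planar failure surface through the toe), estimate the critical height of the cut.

H_c = 33.76 m

Culmann's analysis gives the critical failure plane at α_cr = (β + φ')/2 = (52.7 + 21.5)/2 = 37.1°, and the critical height
H_c = (4c'/γ) · sinβ cosφ' / [1 − cos(β − φ')]
    = (4·28.7/17.4) · sin52.7°·cos21.5° / [1 − cos(31.2°)]
    = 6.598 · 0.7955·0.9304 / [1 − 0.8554]
    = 6.598 · 0.7401 / 0.1446
    = 33.76 m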